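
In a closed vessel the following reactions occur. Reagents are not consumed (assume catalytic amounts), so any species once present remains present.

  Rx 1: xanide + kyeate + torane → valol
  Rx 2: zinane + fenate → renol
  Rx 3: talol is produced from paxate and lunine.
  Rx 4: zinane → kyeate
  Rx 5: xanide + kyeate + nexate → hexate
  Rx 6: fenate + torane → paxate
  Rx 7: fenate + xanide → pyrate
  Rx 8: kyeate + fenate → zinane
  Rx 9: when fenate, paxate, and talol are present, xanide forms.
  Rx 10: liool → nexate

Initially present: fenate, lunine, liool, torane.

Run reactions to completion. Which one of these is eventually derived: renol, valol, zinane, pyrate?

fenate and torane present → paxate forms (Rx 6).
paxate and lunine present → talol forms (Rx 3).
fenate, paxate, and talol present → xanide forms (Rx 9).
fenate and xanide present → pyrate forms (Rx 7).
renol would need zinane and fenate (Rx 2), but zinane never forms. zinane would need kyeate and fenate (Rx 8), but kyeate never forms. valol would need xanide, kyeate, and torane (Rx 1), but kyeate never forms.

pyrate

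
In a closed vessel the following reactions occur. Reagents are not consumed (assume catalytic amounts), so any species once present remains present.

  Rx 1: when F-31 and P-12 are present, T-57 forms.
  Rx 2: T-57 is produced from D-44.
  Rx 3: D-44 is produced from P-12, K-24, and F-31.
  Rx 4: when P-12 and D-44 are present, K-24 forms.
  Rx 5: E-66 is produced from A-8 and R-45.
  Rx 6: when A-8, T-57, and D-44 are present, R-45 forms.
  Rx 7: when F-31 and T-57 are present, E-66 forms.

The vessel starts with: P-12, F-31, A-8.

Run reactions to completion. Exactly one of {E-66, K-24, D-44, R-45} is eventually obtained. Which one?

F-31 and P-12 present → T-57 forms (Rx 1).
F-31 and T-57 present → E-66 forms (Rx 7).
R-45 would need A-8, T-57, and D-44 (Rx 6), but D-44 never forms. K-24 would need P-12 and D-44 (Rx 4), but D-44 never forms. D-44 would need P-12, K-24, and F-31 (Rx 3), but K-24 never forms.

E-66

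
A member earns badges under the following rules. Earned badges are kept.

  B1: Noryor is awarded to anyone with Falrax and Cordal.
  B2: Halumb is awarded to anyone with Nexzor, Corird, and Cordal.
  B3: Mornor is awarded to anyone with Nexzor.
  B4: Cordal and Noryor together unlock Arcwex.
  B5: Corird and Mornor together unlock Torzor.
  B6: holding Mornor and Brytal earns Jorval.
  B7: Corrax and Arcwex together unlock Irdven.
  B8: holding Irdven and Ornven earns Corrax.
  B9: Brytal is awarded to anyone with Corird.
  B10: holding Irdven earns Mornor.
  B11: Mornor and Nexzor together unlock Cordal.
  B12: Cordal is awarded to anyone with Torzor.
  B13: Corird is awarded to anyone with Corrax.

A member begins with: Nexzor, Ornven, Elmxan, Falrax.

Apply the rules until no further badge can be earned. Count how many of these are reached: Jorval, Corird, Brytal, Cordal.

1

With Nexzor, Mornor is earned (B3).
With Mornor and Nexzor, Cordal is earned (B11).
Jorval would need Mornor and Brytal (B6), but Brytal is never earned.
Corird would need Corrax (B13), but Corrax is never earned.
Brytal would need Corird (B9), but Corird is never earned.
Cordal: reached.
Reached: Cordal — 1 of the 4.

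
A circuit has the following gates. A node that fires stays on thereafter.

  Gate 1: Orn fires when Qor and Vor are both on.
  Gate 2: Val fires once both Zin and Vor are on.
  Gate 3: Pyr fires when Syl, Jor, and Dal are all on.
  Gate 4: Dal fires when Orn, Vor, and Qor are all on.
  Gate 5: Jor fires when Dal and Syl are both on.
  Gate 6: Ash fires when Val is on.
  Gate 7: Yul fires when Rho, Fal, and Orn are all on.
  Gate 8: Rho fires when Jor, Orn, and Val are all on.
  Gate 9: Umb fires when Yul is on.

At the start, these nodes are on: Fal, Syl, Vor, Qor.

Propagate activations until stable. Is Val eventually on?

No

Val would need Zin and Vor (Gate 2), but Zin never turns on.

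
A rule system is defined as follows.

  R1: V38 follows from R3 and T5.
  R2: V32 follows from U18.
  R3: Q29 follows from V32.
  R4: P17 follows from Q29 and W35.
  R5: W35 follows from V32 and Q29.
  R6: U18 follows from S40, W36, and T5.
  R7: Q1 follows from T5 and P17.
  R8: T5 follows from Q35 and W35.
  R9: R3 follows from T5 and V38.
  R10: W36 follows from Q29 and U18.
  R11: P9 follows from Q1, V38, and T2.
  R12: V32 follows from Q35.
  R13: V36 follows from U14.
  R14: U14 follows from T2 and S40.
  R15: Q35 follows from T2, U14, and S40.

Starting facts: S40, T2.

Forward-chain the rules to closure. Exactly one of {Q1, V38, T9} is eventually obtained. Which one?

From T2 and S40, R14 gives U14.
T2, U14, and S40 hold, so Q35 follows (R15).
From Q35, R12 gives V32.
V32 holds, so Q29 follows (R3).
From V32 and Q29, R5 gives W35.
From Q29 and W35, R4 gives P17.
Q35 and W35 hold, so T5 follows (R8).
From T5 and P17, R7 gives Q1.
V38 would need R3 and T5 (R1), but R3 is never established. No rule produces T9, and it is not given.

Q1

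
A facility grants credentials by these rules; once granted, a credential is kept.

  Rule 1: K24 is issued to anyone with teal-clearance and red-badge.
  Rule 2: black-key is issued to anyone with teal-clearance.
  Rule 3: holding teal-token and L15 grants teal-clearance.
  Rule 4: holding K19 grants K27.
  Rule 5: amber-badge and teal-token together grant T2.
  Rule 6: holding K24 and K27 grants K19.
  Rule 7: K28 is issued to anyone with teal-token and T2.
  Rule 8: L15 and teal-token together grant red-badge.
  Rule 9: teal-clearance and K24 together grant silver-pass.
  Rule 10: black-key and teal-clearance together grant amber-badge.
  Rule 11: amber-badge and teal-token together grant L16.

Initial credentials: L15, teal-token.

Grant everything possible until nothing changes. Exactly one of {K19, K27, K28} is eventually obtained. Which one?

Holding teal-token and L15 grants teal-clearance (Rule 3).
Holding teal-clearance grants black-key (Rule 2).
Holding black-key and teal-clearance grants amber-badge (Rule 10).
Holding amber-badge and teal-token grants T2 (Rule 5).
Holding teal-token and T2 grants K28 (Rule 7).
K27 would need K19 (Rule 4), but K19 is never granted. K19 would need K24 and K27 (Rule 6), but K27 is never granted.

K28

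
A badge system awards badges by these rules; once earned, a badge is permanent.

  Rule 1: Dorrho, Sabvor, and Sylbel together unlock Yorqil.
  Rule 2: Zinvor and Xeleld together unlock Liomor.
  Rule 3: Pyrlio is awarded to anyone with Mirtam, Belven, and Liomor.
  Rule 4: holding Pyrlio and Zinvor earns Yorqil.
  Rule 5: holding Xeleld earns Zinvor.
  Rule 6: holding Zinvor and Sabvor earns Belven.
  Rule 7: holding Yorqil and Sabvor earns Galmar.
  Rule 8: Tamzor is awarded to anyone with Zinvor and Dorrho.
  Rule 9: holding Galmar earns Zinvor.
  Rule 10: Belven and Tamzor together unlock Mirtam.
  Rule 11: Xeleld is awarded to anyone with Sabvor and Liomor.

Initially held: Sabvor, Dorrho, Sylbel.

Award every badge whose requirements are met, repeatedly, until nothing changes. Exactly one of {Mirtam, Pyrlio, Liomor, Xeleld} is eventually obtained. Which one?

Mirtam

With Dorrho, Sabvor, and Sylbel, Yorqil is earned (Rule 1).
With Yorqil and Sabvor, Galmar is earned (Rule 7).
With Galmar, Zinvor is earned (Rule 9).
With Zinvor and Sabvor, Belven is earned (Rule 6).
With Zinvor and Dorrho, Tamzor is earned (Rule 8).
With Belven and Tamzor, Mirtam is earned (Rule 10).
Xeleld would need Sabvor and Liomor (Rule 11), but Liomor is never earned. Pyrlio would need Mirtam, Belven, and Liomor (Rule 3), but Liomor is never earned. Liomor would need Zinvor and Xeleld (Rule 2), but Xeleld is never earned.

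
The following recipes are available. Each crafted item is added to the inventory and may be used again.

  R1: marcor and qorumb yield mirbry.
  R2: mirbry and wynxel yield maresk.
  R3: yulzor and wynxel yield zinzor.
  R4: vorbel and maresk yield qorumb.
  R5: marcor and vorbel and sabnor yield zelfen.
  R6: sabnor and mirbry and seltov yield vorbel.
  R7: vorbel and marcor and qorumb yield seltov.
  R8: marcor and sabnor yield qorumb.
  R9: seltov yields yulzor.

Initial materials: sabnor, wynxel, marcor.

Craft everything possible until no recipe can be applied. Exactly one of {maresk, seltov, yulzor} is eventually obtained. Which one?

maresk

marcor and sabnor → qorumb (R8).
Using R1, marcor and qorumb make mirbry.
Using R2, mirbry and wynxel make maresk.
seltov would need vorbel, marcor, and qorumb (R7), but vorbel is never obtained. yulzor would need seltov (R9), but seltov is never obtained.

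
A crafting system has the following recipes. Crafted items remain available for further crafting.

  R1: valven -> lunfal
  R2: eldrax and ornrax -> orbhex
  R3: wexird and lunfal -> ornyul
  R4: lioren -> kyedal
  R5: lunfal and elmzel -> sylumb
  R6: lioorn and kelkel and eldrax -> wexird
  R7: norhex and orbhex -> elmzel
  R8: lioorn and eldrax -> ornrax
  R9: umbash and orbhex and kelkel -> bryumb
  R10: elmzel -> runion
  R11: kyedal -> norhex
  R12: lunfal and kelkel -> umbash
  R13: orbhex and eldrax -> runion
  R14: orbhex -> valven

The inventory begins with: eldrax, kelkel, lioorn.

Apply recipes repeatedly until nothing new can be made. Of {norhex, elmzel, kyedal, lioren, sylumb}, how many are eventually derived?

norhex would need kyedal (R11), but kyedal is never obtained.
elmzel would need norhex and orbhex (R7), but norhex is never obtained.
kyedal would need lioren (R4), but lioren is never obtained.
No rule produces lioren, and it is not given.
sylumb would need lunfal and elmzel (R5), but elmzel is never obtained.
None of the 5 are reached.

0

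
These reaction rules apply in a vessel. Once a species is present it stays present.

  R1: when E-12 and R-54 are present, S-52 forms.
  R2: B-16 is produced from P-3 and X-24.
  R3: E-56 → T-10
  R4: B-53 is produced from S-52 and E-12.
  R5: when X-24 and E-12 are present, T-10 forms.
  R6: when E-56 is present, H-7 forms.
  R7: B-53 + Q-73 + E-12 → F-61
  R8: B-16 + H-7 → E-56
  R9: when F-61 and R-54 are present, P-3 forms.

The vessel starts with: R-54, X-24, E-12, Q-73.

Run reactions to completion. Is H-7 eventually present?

H-7 would need E-56 (R6), but E-56 never forms.

No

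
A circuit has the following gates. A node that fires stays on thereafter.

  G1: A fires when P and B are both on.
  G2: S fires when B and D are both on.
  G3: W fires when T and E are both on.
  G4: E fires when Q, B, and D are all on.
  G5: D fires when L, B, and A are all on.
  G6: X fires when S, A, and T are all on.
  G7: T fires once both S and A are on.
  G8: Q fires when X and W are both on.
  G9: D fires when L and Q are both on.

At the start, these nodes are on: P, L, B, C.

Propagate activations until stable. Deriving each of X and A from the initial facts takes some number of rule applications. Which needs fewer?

A: P and B are on, so A fires (G1). [1 rule application]
X: P and B are on, so A fires (G1). G5: L, B, and A on → D on. B and D are on, so S fires (G2). S and A are on, so T fires (G7). S, A, and T are on, so X fires (G6). [5 rule applications]
A needs fewer.

A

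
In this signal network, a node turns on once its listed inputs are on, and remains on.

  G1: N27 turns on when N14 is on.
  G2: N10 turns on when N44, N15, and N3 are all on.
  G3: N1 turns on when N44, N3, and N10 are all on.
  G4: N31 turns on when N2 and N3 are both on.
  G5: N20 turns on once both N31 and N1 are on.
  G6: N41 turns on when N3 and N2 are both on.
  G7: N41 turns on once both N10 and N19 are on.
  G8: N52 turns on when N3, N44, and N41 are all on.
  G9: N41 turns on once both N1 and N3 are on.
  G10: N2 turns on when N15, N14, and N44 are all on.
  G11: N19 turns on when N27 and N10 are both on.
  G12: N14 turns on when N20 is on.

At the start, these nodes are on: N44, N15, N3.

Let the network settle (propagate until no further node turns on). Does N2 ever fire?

N2 would need N15, N14, and N44 (G10), but N14 never turns on.

No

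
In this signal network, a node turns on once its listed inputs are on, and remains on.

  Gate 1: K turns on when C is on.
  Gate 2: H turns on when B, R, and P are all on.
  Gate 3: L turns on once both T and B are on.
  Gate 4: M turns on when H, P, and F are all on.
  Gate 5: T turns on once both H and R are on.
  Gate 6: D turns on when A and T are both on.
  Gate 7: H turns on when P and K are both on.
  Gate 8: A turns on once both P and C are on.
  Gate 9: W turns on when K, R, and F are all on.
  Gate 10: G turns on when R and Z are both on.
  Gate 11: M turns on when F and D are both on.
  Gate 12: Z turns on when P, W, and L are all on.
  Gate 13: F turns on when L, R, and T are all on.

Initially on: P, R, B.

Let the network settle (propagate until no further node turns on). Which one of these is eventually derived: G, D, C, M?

M

B, R, and P are on, so H turns on (Gate 2).
H and R are on, so T turns on (Gate 5).
Gate 3: T and B on → L on.
L, R, and T are on, so F turns on (Gate 13).
H, P, and F are on, so M turns on (Gate 4).
G would need R and Z (Gate 10), but Z never turns on. D would need A and T (Gate 6), but A never turns on. No rule produces C, and it is not given.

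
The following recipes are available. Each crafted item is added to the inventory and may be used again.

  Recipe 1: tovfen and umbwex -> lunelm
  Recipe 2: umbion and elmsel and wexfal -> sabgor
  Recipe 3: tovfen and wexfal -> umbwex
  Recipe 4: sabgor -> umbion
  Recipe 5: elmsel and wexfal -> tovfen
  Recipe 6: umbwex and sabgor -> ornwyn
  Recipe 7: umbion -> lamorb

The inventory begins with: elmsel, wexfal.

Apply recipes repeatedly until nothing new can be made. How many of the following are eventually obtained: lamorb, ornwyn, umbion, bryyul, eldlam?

lamorb would need umbion (Recipe 7), but umbion is never obtained.
ornwyn would need umbwex and sabgor (Recipe 6), but sabgor is never obtained.
umbion would need sabgor (Recipe 4), but sabgor is never obtained.
No rule produces bryyul, and it is not given.
No rule produces eldlam, and it is not given.
None of the 5 are reached.

0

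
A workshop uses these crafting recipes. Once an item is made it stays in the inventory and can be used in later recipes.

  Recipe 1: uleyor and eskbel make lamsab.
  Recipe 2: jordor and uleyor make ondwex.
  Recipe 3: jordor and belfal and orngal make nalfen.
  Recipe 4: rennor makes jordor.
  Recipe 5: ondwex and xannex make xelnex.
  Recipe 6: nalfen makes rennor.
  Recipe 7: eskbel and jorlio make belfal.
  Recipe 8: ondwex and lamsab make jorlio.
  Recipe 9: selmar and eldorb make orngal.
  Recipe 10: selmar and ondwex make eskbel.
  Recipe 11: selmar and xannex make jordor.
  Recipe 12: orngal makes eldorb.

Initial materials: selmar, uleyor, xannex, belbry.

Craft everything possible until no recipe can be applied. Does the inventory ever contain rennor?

No

rennor would need nalfen (Recipe 6), but nalfen is never obtained.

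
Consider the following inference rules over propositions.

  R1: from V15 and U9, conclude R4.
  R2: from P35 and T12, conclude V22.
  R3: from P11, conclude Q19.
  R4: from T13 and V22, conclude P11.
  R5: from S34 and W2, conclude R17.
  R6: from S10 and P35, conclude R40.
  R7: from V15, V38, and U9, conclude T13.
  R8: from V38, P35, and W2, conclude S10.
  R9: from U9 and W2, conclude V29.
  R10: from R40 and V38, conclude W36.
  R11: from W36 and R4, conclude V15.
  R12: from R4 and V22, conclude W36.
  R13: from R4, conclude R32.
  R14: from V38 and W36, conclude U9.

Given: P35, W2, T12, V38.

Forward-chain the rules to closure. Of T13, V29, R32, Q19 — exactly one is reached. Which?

V38, P35, and W2 hold, so S10 follows (R8).
From S10 and P35, R6 gives R40.
R40 and V38 hold, so W36 follows (R10).
V38 and W36 hold, so U9 follows (R14).
From U9 and W2, R9 gives V29.
R32 would need R4 (R13), but R4 is never established. Q19 would need P11 (R3), but P11 is never established. T13 would need V15, V38, and U9 (R7), but V15 is never established.

V29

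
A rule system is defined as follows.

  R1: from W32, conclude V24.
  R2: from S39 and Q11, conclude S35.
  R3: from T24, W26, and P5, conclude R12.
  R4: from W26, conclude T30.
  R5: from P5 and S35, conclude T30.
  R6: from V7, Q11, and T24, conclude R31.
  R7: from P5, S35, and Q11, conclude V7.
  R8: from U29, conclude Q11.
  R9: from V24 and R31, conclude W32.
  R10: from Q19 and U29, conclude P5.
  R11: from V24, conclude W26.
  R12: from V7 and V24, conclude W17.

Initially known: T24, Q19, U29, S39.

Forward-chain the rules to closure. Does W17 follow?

No

W17 would need V7 and V24 (R12), but V24 is never established.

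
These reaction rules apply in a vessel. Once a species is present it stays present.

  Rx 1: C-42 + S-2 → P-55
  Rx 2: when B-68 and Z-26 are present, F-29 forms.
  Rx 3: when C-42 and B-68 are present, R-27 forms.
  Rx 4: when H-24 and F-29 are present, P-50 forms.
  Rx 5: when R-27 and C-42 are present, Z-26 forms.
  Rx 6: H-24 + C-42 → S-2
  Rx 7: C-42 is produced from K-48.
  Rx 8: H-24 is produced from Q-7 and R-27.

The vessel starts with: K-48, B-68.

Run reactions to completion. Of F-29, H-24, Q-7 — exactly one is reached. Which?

K-48 present → C-42 forms (Rx 7).
C-42 and B-68 present → R-27 forms (Rx 3).
R-27 and C-42 present → Z-26 forms (Rx 5).
B-68 and Z-26 present → F-29 forms (Rx 2).
No rule produces Q-7, and it is not given. H-24 would need Q-7 and R-27 (Rx 8), but Q-7 never forms.

F-29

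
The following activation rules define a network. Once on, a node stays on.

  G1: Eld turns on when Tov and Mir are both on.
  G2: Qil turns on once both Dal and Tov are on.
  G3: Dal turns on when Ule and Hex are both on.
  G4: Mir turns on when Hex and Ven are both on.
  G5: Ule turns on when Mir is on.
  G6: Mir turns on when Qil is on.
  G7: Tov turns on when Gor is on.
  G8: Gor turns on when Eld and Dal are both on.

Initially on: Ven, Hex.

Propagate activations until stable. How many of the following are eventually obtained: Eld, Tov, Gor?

0

Eld would need Tov and Mir (G1), but Tov never turns on.
Tov would need Gor (G7), but Gor never turns on.
Gor would need Eld and Dal (G8), but Eld never turns on.
None of the 3 are reached.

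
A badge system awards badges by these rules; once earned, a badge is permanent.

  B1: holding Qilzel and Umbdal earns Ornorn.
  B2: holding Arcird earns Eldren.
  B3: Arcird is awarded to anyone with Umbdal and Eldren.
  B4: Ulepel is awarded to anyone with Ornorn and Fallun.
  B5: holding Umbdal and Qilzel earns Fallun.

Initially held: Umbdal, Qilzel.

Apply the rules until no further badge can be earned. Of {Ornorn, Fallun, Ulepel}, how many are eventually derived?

3

With Qilzel and Umbdal, Ornorn is earned (B1).
With Umbdal and Qilzel, Fallun is earned (B5).
With Ornorn and Fallun, Ulepel is earned (B4).
Ornorn: reached.
Fallun: reached.
Ulepel: reached.
All 3 are reached.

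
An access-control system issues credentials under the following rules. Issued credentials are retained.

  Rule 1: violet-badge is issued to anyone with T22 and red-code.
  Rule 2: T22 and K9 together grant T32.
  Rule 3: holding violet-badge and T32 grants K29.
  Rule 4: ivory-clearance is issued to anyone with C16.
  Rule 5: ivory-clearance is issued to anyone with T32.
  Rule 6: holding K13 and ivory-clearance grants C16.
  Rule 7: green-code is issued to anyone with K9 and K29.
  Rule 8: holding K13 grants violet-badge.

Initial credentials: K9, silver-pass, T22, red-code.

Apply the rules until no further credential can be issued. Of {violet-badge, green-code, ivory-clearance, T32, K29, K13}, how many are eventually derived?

Holding T22 and K9 grants T32 (Rule 2).
Holding T22 and red-code grants violet-badge (Rule 1).
Holding T32 grants ivory-clearance (Rule 5).
Holding violet-badge and T32 grants K29 (Rule 3).
Holding K9 and K29 grants green-code (Rule 7).
violet-badge: reached.
green-code: reached.
ivory-clearance: reached.
T32: reached.
K29: reached.
No rule produces K13, and it is not given.
Reached: violet-badge, green-code, ivory-clearance, T32, and K29 — 5 of the 6.

5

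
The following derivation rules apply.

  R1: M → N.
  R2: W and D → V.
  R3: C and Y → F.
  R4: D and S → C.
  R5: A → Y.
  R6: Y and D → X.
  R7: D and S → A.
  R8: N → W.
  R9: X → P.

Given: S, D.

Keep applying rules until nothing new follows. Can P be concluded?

D and S hold, so A follows (R7).
A holds, so Y follows (R5).
Y and D hold, so X follows (R6).
X holds, so P follows (R9).

Yes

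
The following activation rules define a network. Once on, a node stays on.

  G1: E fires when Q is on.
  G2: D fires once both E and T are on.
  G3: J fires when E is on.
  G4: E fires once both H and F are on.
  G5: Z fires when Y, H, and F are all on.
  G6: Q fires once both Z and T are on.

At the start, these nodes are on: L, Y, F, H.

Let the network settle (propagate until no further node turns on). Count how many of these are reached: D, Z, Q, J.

Y, H, and F are on, so Z fires (G5).
H and F are on, so E fires (G4).
E is on, so J fires (G3).
D would need E and T (G2), but T never turns on.
Z: reached.
Q would need Z and T (G6), but T never turns on.
J: reached.
Reached: Z and J — 2 of the 4.

2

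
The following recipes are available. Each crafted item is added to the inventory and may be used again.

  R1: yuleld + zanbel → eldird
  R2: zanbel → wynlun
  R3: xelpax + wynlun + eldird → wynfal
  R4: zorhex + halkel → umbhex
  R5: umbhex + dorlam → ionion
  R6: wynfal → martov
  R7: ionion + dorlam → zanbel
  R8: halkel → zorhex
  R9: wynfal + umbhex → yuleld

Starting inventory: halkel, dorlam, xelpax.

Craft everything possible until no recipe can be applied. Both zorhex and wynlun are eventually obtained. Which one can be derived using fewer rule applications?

zorhex

zorhex: Using R8, halkel makes zorhex. [1 rule application]
wynlun: Using R8, halkel makes zorhex. Using R4, zorhex and halkel make umbhex. Using R5, umbhex and dorlam make ionion. ionion + dorlam → zanbel (R7). zanbel → wynlun (R2). [5 rule applications]
zorhex needs fewer.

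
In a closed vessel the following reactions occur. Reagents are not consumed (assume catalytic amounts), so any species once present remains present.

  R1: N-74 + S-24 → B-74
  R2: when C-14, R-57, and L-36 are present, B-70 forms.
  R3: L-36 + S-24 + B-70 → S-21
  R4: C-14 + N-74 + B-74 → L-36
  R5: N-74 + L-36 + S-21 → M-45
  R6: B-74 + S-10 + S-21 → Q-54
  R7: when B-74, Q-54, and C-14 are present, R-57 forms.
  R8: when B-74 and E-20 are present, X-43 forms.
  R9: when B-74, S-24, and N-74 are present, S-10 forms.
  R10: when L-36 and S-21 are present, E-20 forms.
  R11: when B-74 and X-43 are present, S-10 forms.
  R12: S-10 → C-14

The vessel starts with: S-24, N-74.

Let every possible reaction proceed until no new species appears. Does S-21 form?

S-21 would need L-36, S-24, and B-70 (R3), but B-70 never forms.

No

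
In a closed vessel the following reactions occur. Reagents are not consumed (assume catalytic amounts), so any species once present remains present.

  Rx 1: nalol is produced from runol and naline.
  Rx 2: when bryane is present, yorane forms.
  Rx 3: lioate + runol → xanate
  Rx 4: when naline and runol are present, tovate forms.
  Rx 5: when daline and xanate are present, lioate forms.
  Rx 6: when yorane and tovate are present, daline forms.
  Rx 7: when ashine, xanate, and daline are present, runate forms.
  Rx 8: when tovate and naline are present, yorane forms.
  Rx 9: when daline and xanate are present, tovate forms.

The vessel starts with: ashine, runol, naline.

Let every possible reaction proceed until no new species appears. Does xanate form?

No

xanate would need lioate and runol (Rx 3), but lioate never forms.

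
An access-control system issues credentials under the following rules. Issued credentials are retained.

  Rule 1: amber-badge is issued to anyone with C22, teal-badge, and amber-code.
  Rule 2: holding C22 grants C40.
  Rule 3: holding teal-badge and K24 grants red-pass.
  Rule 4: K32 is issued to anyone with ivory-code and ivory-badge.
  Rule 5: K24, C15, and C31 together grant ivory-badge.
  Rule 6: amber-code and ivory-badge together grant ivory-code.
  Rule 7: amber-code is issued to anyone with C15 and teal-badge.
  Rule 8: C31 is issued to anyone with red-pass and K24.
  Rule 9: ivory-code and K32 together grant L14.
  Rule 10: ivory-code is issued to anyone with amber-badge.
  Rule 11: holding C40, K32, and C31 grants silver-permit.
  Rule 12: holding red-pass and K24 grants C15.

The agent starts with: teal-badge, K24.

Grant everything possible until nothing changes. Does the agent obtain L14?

Yes

Holding teal-badge and K24 grants red-pass (Rule 3).
Holding red-pass and K24 grants C31 (Rule 8).
Holding red-pass and K24 grants C15 (Rule 12).
Holding C15 and teal-badge grants amber-code (Rule 7).
Holding K24, C15, and C31 grants ivory-badge (Rule 5).
Holding amber-code and ivory-badge grants ivory-code (Rule 6).
Holding ivory-code and ivory-badge grants K32 (Rule 4).
Holding ivory-code and K32 grants L14 (Rule 9).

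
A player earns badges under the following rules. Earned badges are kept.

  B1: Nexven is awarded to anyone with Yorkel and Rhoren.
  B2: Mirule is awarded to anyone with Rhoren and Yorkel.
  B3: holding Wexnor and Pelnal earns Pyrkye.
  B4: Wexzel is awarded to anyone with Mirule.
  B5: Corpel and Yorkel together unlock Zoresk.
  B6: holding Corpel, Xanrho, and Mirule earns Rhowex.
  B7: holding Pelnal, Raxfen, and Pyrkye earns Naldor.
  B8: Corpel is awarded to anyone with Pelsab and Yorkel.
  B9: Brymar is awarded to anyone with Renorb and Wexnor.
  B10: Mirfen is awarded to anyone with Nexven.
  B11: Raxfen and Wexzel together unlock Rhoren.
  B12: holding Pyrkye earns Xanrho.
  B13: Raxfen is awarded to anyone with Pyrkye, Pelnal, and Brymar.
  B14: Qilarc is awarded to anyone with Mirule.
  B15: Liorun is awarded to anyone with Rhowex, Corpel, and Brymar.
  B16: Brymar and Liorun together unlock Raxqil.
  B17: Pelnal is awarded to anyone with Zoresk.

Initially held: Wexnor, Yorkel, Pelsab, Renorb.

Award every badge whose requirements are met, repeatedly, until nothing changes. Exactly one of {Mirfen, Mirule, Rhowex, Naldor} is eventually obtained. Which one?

With Pelsab and Yorkel, Corpel is earned (B8).
With Renorb and Wexnor, Brymar is earned (B9).
With Corpel and Yorkel, Zoresk is earned (B5).
With Zoresk, Pelnal is earned (B17).
With Wexnor and Pelnal, Pyrkye is earned (B3).
With Pyrkye, Pelnal, and Brymar, Raxfen is earned (B13).
With Pelnal, Raxfen, and Pyrkye, Naldor is earned (B7).
Mirfen would need Nexven (B10), but Nexven is never earned. Rhowex would need Corpel, Xanrho, and Mirule (B6), but Mirule is never earned. Mirule would need Rhoren and Yorkel (B2), but Rhoren is never earned.

Naldor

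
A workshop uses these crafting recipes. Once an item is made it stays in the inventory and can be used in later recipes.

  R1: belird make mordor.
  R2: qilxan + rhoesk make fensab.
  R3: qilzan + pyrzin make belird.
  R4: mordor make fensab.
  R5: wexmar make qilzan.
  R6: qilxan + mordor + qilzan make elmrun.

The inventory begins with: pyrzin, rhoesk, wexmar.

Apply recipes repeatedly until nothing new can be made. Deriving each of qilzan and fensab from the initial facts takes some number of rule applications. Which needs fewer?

qilzan

qilzan: Using R5, wexmar makes qilzan. [1 rule application]
fensab: wexmar → qilzan (R5). Using R3, qilzan and pyrzin make belird. Using R1, belird makes mordor. Using R4, mordor makes fensab. [4 rule applications]
qilzan needs fewer.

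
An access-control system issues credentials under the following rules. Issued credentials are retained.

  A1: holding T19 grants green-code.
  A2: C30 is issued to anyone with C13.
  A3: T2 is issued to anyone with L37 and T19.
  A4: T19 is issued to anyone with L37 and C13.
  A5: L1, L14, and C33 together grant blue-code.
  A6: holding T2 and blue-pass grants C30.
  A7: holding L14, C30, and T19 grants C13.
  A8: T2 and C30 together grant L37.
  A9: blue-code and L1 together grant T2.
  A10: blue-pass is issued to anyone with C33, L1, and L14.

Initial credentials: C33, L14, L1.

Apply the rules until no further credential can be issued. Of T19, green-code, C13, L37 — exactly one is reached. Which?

Holding C33, L1, and L14 grants blue-pass (A10).
Holding L1, L14, and C33 grants blue-code (A5).
Holding blue-code and L1 grants T2 (A9).
Holding T2 and blue-pass grants C30 (A6).
Holding T2 and C30 grants L37 (A8).
T19 would need L37 and C13 (A4), but C13 is never granted. green-code would need T19 (A1), but T19 is never granted. C13 would need L14, C30, and T19 (A7), but T19 is never granted.

L37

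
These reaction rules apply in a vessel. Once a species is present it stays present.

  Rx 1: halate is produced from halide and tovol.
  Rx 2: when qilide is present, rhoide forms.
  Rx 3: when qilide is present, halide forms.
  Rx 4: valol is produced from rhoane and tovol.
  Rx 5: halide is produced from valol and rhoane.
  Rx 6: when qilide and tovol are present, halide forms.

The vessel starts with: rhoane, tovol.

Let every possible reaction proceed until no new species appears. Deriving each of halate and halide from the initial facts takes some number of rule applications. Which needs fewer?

halide: rhoane and tovol present → valol forms (Rx 4). valol and rhoane present → halide forms (Rx 5). [2 rule applications]
halate: rhoane and tovol present → valol forms (Rx 4). valol and rhoane present → halide forms (Rx 5). halide and tovol present → halate forms (Rx 1). [3 rule applications]
halide needs fewer.

halide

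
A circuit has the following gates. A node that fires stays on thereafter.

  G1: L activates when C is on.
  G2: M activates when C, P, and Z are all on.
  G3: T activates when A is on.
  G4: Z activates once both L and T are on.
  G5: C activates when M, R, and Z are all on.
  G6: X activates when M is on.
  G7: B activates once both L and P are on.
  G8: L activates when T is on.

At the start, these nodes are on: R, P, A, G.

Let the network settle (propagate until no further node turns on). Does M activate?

No

M would need C, P, and Z (G2), but C never turns on.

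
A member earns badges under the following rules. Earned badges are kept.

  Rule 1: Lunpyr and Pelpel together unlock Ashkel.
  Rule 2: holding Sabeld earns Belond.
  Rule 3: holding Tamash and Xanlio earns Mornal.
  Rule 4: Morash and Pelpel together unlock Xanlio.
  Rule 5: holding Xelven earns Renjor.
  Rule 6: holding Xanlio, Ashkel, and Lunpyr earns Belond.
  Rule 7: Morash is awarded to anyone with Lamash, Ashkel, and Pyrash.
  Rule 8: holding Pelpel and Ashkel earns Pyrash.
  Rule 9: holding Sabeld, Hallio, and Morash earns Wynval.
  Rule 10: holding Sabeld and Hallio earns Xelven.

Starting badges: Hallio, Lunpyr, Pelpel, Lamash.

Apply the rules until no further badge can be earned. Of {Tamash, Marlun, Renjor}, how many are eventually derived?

No rule produces Tamash, and it is not given.
No rule produces Marlun, and it is not given.
Renjor would need Xelven (Rule 5), but Xelven is never earned.
None of the 3 are reached.

0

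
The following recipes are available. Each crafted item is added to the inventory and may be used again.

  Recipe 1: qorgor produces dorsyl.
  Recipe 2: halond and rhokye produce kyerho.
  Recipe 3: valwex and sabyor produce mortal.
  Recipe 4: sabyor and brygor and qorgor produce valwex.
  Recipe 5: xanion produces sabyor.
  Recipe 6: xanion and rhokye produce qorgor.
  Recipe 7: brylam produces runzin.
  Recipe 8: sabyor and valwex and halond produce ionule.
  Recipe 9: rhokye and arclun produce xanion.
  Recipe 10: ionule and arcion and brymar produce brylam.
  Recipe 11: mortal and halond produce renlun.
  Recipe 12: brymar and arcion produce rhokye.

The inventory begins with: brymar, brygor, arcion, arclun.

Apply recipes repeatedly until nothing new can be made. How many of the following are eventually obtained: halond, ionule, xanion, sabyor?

Using Recipe 12, brymar and arcion make rhokye.
Using Recipe 9, rhokye and arclun make xanion.
Using Recipe 5, xanion makes sabyor.
No rule produces halond, and it is not given.
ionule would need sabyor, valwex, and halond (Recipe 8), but halond is never obtained.
xanion: reached.
sabyor: reached.
Reached: xanion and sabyor — 2 of the 4.

2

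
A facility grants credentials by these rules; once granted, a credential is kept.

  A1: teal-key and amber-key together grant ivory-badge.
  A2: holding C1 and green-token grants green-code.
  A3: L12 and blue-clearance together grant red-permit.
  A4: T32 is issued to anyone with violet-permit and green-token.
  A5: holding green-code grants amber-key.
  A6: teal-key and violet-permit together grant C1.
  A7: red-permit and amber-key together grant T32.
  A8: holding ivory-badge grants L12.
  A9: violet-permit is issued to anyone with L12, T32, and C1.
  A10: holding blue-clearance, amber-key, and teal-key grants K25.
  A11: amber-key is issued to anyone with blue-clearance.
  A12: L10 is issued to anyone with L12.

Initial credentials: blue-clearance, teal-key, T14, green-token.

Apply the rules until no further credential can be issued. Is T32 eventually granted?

Holding blue-clearance grants amber-key (A11).
Holding teal-key and amber-key grants ivory-badge (A1).
Holding ivory-badge grants L12 (A8).
Holding L12 and blue-clearance grants red-permit (A3).
Holding red-permit and amber-key grants T32 (A7).

Yes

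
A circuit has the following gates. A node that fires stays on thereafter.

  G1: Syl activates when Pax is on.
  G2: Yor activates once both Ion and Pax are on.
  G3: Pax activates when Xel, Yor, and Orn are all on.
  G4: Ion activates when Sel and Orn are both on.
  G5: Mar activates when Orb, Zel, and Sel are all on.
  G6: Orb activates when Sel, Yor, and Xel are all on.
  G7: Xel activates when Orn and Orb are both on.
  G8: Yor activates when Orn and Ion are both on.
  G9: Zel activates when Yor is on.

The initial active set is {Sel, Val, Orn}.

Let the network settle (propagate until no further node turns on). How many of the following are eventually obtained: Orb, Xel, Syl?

0

Orb would need Sel, Yor, and Xel (G6), but Xel never turns on.
Xel would need Orn and Orb (G7), but Orb never turns on.
Syl would need Pax (G1), but Pax never turns on.
None of the 3 are reached.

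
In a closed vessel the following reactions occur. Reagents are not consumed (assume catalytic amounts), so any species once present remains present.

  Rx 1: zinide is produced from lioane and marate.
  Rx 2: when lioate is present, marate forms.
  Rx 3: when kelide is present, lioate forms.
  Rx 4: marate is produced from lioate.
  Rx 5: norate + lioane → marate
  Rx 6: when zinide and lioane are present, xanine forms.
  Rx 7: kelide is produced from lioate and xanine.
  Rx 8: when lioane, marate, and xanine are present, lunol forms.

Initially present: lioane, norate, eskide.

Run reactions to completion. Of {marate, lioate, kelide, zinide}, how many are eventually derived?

2

norate and lioane present → marate forms (Rx 5).
lioane and marate present → zinide forms (Rx 1).
marate: reached.
lioate would need kelide (Rx 3), but kelide never forms.
kelide would need lioate and xanine (Rx 7), but lioate never forms.
zinide: reached.
Reached: marate and zinide — 2 of the 4.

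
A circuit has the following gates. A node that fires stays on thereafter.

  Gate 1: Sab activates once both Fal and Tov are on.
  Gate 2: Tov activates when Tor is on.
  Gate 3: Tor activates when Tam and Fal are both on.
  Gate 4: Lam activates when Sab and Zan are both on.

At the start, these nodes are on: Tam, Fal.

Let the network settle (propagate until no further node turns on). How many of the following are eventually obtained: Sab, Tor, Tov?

Gate 3: Tam and Fal on → Tor on.
Tor is on, so Tov activates (Gate 2).
Gate 1: Fal and Tov on → Sab on.
Sab: reached.
Tor: reached.
Tov: reached.
All 3 are reached.

3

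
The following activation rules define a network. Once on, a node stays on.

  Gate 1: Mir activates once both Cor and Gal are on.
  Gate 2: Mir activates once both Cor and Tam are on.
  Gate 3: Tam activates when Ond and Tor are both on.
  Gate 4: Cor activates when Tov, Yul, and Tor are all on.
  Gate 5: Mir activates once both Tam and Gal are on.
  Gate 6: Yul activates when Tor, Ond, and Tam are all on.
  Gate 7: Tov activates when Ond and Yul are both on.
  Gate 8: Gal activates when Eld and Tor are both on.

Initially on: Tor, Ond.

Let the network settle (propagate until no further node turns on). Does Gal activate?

No

Gal would need Eld and Tor (Gate 8), but Eld never turns on.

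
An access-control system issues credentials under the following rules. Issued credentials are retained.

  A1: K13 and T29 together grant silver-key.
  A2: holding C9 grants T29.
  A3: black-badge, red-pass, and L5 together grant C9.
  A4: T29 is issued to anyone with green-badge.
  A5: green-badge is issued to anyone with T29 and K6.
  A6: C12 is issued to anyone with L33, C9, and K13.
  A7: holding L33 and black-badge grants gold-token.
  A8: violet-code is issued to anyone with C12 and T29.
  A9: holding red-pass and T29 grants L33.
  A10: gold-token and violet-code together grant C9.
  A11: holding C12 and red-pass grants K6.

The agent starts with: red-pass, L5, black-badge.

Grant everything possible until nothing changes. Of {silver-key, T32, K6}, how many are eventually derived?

silver-key would need K13 and T29 (A1), but K13 is never granted.
No rule produces T32, and it is not given.
K6 would need C12 and red-pass (A11), but C12 is never granted.
None of the 3 are reached.

0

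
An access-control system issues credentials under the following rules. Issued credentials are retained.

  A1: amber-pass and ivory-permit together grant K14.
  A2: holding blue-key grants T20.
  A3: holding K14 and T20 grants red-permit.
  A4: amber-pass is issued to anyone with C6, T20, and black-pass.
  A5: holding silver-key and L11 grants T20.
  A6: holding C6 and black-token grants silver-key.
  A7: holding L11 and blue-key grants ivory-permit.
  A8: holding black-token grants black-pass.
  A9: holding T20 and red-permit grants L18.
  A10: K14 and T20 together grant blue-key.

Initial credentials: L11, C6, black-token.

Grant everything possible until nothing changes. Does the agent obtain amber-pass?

Yes

Holding C6 and black-token grants silver-key (A6).
Holding black-token grants black-pass (A8).
Holding silver-key and L11 grants T20 (A5).
Holding C6, T20, and black-pass grants amber-pass (A4).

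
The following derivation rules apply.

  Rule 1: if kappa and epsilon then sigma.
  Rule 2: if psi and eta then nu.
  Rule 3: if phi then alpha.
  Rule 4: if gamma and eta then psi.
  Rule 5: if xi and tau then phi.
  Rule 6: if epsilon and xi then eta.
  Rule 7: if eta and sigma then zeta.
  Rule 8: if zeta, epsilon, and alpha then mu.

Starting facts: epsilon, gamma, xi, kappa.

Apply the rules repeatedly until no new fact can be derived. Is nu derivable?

Yes

epsilon and xi hold, so eta follows (Rule 6).
gamma and eta hold, so psi follows (Rule 4).
psi and eta hold, so nu follows (Rule 2).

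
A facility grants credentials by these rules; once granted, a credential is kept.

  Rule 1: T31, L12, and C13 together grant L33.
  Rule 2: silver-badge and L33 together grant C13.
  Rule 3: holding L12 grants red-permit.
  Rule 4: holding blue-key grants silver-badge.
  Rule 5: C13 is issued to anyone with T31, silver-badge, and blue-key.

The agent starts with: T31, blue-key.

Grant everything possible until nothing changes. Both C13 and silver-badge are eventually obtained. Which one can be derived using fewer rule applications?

silver-badge: Holding blue-key grants silver-badge (Rule 4). [1 rule application]
C13: Holding blue-key grants silver-badge (Rule 4). Holding T31, silver-badge, and blue-key grants C13 (Rule 5). [2 rule applications]
silver-badge needs fewer.

silver-badge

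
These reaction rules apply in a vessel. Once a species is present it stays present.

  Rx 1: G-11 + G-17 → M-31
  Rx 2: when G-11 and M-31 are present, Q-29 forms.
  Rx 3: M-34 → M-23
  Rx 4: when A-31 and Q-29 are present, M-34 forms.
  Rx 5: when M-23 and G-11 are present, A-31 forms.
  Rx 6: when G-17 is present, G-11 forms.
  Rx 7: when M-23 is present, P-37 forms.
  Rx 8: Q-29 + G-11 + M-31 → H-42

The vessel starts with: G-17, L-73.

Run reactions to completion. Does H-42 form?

G-17 present → G-11 forms (Rx 6).
G-11 and G-17 present → M-31 forms (Rx 1).
G-11 and M-31 present → Q-29 forms (Rx 2).
Q-29, G-11, and M-31 present → H-42 forms (Rx 8).

Yes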